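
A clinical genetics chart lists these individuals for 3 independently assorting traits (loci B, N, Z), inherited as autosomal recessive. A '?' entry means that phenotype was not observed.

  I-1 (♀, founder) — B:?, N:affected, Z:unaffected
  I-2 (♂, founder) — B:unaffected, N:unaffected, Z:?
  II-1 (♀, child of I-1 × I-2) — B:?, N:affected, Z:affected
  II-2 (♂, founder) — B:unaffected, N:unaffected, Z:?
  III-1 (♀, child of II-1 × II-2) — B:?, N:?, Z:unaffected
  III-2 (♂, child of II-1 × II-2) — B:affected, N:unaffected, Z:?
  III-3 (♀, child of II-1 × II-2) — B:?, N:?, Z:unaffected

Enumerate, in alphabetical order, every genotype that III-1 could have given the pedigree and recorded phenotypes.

III-1 ∈ {BB Nn Zz, BB nn Zz, Bb Nn Zz, Bb nn Zz, bb Nn Zz, bb nn Zz}

B/I-1 ? ·: BB|Bb|bb
B/I-2 un ·: BB|Bb
B/II-1 ? I-1×I-2: Bb|bb
B/II-2 un ·: Bb
B/III-1 ? II-1×II-2: BB|Bb|bb
B/III-2 aff II-1×II-2: bb
B/III-3 ? II-1×II-2: BB|Bb|bb
⇒ B over [I-1,I-2,II-1,II-2,III-1,III-2,III-3]: 53 consistent
N/I-1 aff ·: nn
N/I-2 un ·: Nn
N/II-1 aff I-1×I-2: nn
N/II-2 un ·: NN|Nn
N/III-1 ? II-1×II-2: Nn|nn
N/III-2 un II-1×II-2: Nn
N/III-3 ? II-1×II-2: Nn|nn
⇒ N over [I-1,I-2,II-1,II-2,III-1,III-2,III-3]: 5 consistent
Z/I-1 un ·: Zz
Z/I-2 ? ·: Zz|zz
Z/II-1 aff I-1×I-2: zz
Z/II-2 ? ·: ZZ|Zz
Z/III-1 un II-1×II-2: Zz
Z/III-2 ? II-1×II-2: Zz|zz
Z/III-3 un II-1×II-2: Zz
⇒ Z over [I-1,I-2,II-1,II-2,III-1,III-2,III-3]: 6 consistent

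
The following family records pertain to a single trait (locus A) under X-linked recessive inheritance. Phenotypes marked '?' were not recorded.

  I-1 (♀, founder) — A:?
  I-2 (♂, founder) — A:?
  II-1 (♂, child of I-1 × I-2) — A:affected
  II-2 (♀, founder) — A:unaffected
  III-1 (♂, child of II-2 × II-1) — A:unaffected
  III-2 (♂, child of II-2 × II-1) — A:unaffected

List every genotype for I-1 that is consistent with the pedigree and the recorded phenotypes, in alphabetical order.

A/I-1 ? ·: X^AX^a|X^aX^a
A/I-2 ? ·: X^AY|X^aY
A/II-1 aff I-1×I-2: X^aY
A/II-2 un ·: X^AX^A|X^AX^a
A/III-1 un II-2×II-1: X^AY
A/III-2 un II-2×II-1: X^AY
⇒ A over [I-1,I-2,II-1,II-2,III-1,III-2]: 8 consistent

I-1 ∈ {X^AX^a, X^aX^a}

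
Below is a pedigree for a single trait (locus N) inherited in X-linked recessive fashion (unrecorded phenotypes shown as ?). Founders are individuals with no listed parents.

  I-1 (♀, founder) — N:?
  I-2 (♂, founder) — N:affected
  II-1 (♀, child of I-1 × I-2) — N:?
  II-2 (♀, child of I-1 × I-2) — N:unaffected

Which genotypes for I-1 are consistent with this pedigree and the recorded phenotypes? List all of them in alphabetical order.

N/I-1 ? ·: X^NX^N|X^NX^n
N/I-2 aff ·: X^nY
N/II-1 ? I-1×I-2: X^NX^n|X^nX^n
N/II-2 un I-1×I-2: X^NX^n
⇒ N over [I-1,I-2,II-1,II-2]: 3 consistent

I-1 ∈ {X^NX^N, X^NX^n}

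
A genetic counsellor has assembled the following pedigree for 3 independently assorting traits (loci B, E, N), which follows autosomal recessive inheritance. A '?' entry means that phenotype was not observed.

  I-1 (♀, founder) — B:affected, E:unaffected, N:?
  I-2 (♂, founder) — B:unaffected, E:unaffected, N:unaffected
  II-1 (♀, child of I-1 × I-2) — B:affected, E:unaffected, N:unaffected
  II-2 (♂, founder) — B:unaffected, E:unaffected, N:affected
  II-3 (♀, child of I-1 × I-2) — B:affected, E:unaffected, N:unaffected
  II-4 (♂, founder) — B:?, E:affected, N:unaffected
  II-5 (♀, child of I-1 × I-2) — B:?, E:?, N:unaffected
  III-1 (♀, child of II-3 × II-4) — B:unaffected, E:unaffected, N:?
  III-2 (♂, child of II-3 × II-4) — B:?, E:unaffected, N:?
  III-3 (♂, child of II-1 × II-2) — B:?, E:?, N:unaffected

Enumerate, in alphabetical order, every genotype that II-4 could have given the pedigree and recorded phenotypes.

B/I-1 aff ·: bb
B/I-2 un ·: Bb
B/II-1 aff I-1×I-2: bb
B/II-2 un ·: BB|Bb
B/II-3 aff I-1×I-2: bb
B/II-4 ? ·: BB|Bb
B/II-5 ? I-1×I-2: Bb|bb
B/III-1 un II-3×II-4: Bb
B/III-2 ? II-3×II-4: Bb|bb
B/III-3 ? II-1×II-2: Bb|bb
⇒ B over [I-1,I-2,II-1,II-2,II-3,II-4,II-5,III-1,III-2,III-3]: 18 consistent
E/I-1 un ·: EE|Ee
E/I-2 un ·: EE|Ee
E/II-1 un I-1×I-2: EE|Ee
E/II-2 un ·: EE|Ee
E/II-3 un I-1×I-2: EE|Ee
E/II-4 aff ·: ee
E/II-5 ? I-1×I-2: EE|Ee|ee
E/III-1 un II-3×II-4: Ee
E/III-2 un II-3×II-4: Ee
E/III-3 ? II-1×II-2: EE|Ee|ee
⇒ E over [I-1,I-2,II-1,II-2,II-3,II-4,II-5,III-1,III-2,III-3]: 115 consistent
N/I-1 ? ·: NN|Nn|nn
N/I-2 un ·: NN|Nn
N/II-1 un I-1×I-2: NN|Nn
N/II-2 aff ·: nn
N/II-3 un I-1×I-2: NN|Nn
N/II-4 un ·: NN|Nn
N/II-5 un I-1×I-2: NN|Nn
N/III-1 ? II-3×II-4: NN|Nn|nn
N/III-2 ? II-3×II-4: NN|Nn|nn
N/III-3 un II-1×II-2: Nn
⇒ N over [I-1,I-2,II-1,II-2,II-3,II-4,II-5,III-1,III-2,III-3]: 247 consistent

II-4 ∈ {BB ee NN, BB ee Nn, Bb ee NN, Bb ee Nn}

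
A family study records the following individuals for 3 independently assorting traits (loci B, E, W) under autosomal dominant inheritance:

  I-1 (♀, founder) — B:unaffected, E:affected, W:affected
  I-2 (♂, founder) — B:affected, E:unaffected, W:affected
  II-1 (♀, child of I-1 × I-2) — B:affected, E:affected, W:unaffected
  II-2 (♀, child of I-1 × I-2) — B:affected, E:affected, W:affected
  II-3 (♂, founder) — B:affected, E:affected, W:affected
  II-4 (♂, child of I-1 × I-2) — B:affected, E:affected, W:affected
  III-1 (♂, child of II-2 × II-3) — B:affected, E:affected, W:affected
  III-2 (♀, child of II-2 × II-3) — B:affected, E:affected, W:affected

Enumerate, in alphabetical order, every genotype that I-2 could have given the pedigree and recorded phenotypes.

B/I-1 un ·: bb
B/I-2 aff ·: Bb|BB
B/II-1 aff I-1×I-2: Bb
B/II-2 aff I-1×I-2: Bb
B/II-3 aff ·: Bb|BB
B/II-4 aff I-1×I-2: Bb
B/III-1 aff II-2×II-3: Bb|BB
B/III-2 aff II-2×II-3: Bb|BB
⇒ B over [I-1,I-2,II-1,II-2,II-3,II-4,III-1,III-2]: 16 consistent
E/I-1 aff ·: Ee|EE
E/I-2 un ·: ee
E/II-1 aff I-1×I-2: Ee
E/II-2 aff I-1×I-2: Ee
E/II-3 aff ·: Ee|EE
E/II-4 aff I-1×I-2: Ee
E/III-1 aff II-2×II-3: Ee|EE
E/III-2 aff II-2×II-3: Ee|EE
⇒ E over [I-1,I-2,II-1,II-2,II-3,II-4,III-1,III-2]: 16 consistent
W/I-1 aff ·: Ww
W/I-2 aff ·: Ww
W/II-1 un I-1×I-2: ww
W/II-2 aff I-1×I-2: Ww|WW
W/II-3 aff ·: Ww|WW
W/II-4 aff I-1×I-2: Ww|WW
W/III-1 aff II-2×II-3: Ww|WW
W/III-2 aff II-2×II-3: Ww|WW
⇒ W over [I-1,I-2,II-1,II-2,II-3,II-4,III-1,III-2]: 26 consistent

I-2 ∈ {BB ee Ww, Bb ee Ww}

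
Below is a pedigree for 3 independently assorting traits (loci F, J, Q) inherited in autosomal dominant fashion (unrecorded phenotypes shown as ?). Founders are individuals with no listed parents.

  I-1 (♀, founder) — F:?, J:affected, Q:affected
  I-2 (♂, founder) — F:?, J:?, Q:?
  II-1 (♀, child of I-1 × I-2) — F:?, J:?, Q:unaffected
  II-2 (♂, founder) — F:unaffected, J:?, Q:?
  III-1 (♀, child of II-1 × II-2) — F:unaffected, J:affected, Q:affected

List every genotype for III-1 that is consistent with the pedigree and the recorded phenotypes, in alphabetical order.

F/I-1 ? ·: ff|Ff|FF
F/I-2 ? ·: ff|Ff|FF
F/II-1 ? I-1×I-2: ff|Ff
F/II-2 un ·: ff
F/III-1 un II-1×II-2: ff
⇒ F over [I-1,I-2,II-1,II-2,III-1]: 11 consistent
J/I-1 aff ·: Jj|JJ
J/I-2 ? ·: jj|Jj|JJ
J/II-1 ? I-1×I-2: jj|Jj|JJ
J/II-2 ? ·: jj|Jj|JJ
J/III-1 aff II-1×II-2: Jj|JJ
⇒ J over [I-1,I-2,II-1,II-2,III-1]: 45 consistent
Q/I-1 aff ·: Qq
Q/I-2 ? ·: qq|Qq
Q/II-1 un I-1×I-2: qq
Q/II-2 ? ·: Qq|QQ
Q/III-1 aff II-1×II-2: Qq
⇒ Q over [I-1,I-2,II-1,II-2,III-1]: 4 consistent

III-1 ∈ {ff JJ Qq, ff Jj Qq}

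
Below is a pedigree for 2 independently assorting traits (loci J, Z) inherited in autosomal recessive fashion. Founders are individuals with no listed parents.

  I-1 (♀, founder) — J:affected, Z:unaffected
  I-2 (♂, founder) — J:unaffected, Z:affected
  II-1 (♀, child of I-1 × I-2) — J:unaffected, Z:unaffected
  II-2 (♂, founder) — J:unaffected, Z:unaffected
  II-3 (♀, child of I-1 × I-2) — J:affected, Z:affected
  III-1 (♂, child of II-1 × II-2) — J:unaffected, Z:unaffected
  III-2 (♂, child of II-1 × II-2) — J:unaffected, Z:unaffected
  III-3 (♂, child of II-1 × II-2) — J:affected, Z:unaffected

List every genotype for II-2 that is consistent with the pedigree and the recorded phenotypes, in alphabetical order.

II-2 ∈ {Jj ZZ, Jj Zz}

J/I-1 aff ·: jj
J/I-2 un ·: Jj
J/II-1 un I-1×I-2: Jj
J/II-2 un ·: Jj
J/II-3 aff I-1×I-2: jj
J/III-1 un II-1×II-2: JJ|Jj
J/III-2 un II-1×II-2: JJ|Jj
J/III-3 aff II-1×II-2: jj
⇒ J over [I-1,I-2,II-1,II-2,II-3,III-1,III-2,III-3]: 4 consistent
Z/I-1 un ·: Zz
Z/I-2 aff ·: zz
Z/II-1 un I-1×I-2: Zz
Z/II-2 un ·: ZZ|Zz
Z/II-3 aff I-1×I-2: zz
Z/III-1 un II-1×II-2: ZZ|Zz
Z/III-2 un II-1×II-2: ZZ|Zz
Z/III-3 un II-1×II-2: ZZ|Zz
⇒ Z over [I-1,I-2,II-1,II-2,II-3,III-1,III-2,III-3]: 16 consistent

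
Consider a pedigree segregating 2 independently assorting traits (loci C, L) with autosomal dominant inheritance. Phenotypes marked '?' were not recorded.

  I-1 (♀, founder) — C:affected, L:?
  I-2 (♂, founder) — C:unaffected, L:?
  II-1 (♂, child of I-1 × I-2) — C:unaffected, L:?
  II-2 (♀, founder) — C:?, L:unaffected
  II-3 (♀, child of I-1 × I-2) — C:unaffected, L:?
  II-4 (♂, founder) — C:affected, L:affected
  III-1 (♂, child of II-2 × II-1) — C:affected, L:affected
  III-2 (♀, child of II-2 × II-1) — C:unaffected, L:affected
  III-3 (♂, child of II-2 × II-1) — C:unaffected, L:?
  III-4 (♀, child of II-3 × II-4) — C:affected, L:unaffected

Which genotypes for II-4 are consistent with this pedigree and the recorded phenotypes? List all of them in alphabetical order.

II-4 ∈ {CC Ll, Cc Ll}

C/I-1 aff ·: Cc
C/I-2 un ·: cc
C/II-1 un I-1×I-2: cc
C/II-2 ? ·: Cc
C/II-3 un I-1×I-2: cc
C/II-4 aff ·: Cc|CC
C/III-1 aff II-2×II-1: Cc
C/III-2 un II-2×II-1: cc
C/III-3 un II-2×II-1: cc
C/III-4 aff II-3×II-4: Cc
⇒ C over [I-1,I-2,II-1,II-2,II-3,II-4,III-1,III-2,III-3,III-4]: 2 consistent
L/I-1 ? ·: ll|Ll|LL
L/I-2 ? ·: ll|Ll|LL
L/II-1 ? I-1×I-2: Ll|LL
L/II-2 un ·: ll
L/II-3 ? I-1×I-2: ll|Ll
L/II-4 aff ·: Ll
L/III-1 aff II-2×II-1: Ll
L/III-2 aff II-2×II-1: Ll
L/III-3 ? II-2×II-1: ll|Ll
L/III-4 un II-3×II-4: ll
⇒ L over [I-1,I-2,II-1,II-2,II-3,II-4,III-1,III-2,III-3,III-4]: 24 consistent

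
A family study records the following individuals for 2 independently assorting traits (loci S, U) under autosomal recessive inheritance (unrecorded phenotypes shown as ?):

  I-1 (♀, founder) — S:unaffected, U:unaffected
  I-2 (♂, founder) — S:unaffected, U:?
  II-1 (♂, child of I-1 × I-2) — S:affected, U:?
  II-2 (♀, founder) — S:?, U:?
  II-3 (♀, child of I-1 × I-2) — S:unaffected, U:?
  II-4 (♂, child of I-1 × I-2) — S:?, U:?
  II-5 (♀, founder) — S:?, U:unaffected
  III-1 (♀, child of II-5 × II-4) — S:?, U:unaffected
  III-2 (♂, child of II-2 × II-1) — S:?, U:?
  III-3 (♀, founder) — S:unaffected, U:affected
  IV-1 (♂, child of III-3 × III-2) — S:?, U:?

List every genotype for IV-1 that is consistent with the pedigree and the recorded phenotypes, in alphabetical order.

S/I-1 un ·: Ss
S/I-2 un ·: Ss
S/II-1 aff I-1×I-2: ss
S/II-2 ? ·: SS|Ss|ss
S/II-3 un I-1×I-2: SS|Ss
S/II-4 ? I-1×I-2: SS|Ss|ss
S/II-5 ? ·: SS|Ss|ss
S/III-1 ? II-5×II-4: SS|Ss|ss
S/III-2 ? II-2×II-1: Ss|ss
S/III-3 un ·: SS|Ss
S/IV-1 ? III-3×III-2: SS|Ss|ss
⇒ S over [I-1,I-2,II-1,II-2,II-3,II-4,II-5,III-1,III-2,III-3,IV-1]: 480 consistent
U/I-1 un ·: UU|Uu
U/I-2 ? ·: UU|Uu|uu
U/II-1 ? I-1×I-2: UU|Uu|uu
U/II-2 ? ·: UU|Uu|uu
U/II-3 ? I-1×I-2: UU|Uu|uu
U/II-4 ? I-1×I-2: UU|Uu|uu
U/II-5 un ·: UU|Uu
U/III-1 un II-5×II-4: UU|Uu
U/III-2 ? II-2×II-1: UU|Uu|uu
U/III-3 aff ·: uu
U/IV-1 ? III-3×III-2: Uu|uu
⇒ U over [I-1,I-2,II-1,II-2,II-3,II-4,II-5,III-1,III-2,III-3,IV-1]: 1292 consistent

IV-1 ∈ {SS Uu, SS uu, Ss Uu, Ss uu, ss Uu, ss uu}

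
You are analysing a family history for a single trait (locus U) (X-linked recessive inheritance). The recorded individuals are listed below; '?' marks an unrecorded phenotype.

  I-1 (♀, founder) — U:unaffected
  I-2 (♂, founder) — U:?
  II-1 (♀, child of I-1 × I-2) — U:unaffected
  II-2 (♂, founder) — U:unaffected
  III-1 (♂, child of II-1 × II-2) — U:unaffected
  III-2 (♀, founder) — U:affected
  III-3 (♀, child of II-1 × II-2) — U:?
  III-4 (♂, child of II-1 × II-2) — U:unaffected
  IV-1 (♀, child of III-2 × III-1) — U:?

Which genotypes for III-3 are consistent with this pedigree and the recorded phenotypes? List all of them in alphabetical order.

U/I-1 un ·: X^UX^U|X^UX^u
U/I-2 ? ·: X^UY|X^uY
U/II-1 un I-1×I-2: X^UX^U|X^UX^u
U/II-2 un ·: X^UY
U/III-1 un II-1×II-2: X^UY
U/III-2 aff ·: X^uX^u
U/III-3 ? II-1×II-2: X^UX^U|X^UX^u
U/III-4 un II-1×II-2: X^UY
U/IV-1 ? III-2×III-1: X^UX^u
⇒ U over [I-1,I-2,II-1,II-2,III-1,III-2,III-3,III-4,IV-1]: 8 consistent

III-3 ∈ {X^UX^U, X^UX^u}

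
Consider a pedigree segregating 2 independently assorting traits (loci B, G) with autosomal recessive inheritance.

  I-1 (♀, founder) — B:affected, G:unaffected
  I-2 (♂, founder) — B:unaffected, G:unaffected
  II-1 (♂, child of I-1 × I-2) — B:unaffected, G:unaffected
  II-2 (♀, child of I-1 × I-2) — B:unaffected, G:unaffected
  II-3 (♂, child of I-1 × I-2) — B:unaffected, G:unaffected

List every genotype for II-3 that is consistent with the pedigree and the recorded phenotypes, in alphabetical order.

B/I-1 aff ·: bb
B/I-2 un ·: BB|Bb
B/II-1 un I-1×I-2: Bb
B/II-2 un I-1×I-2: Bb
B/II-3 un I-1×I-2: Bb
⇒ B over [I-1,I-2,II-1,II-2,II-3]: 2 consistent
G/I-1 un ·: GG|Gg
G/I-2 un ·: GG|Gg
G/II-1 un I-1×I-2: GG|Gg
G/II-2 un I-1×I-2: GG|Gg
G/II-3 un I-1×I-2: GG|Gg
⇒ G over [I-1,I-2,II-1,II-2,II-3]: 25 consistent

II-3 ∈ {Bb GG, Bb Gg}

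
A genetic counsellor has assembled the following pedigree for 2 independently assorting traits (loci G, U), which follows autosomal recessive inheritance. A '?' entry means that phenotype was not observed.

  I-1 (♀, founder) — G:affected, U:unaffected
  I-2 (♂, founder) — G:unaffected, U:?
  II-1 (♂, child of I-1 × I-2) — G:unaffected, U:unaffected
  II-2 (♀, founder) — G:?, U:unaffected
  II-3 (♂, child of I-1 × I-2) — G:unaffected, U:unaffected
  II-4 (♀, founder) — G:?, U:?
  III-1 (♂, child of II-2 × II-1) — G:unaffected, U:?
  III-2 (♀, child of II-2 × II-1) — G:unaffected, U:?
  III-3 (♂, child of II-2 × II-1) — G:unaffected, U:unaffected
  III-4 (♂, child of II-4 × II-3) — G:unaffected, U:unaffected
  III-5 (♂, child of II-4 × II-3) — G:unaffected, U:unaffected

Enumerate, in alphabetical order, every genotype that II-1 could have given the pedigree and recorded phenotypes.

G/I-1 aff ·: gg
G/I-2 un ·: GG|Gg
G/II-1 un I-1×I-2: Gg
G/II-2 ? ·: GG|Gg|gg
G/II-3 un I-1×I-2: Gg
G/II-4 ? ·: GG|Gg|gg
G/III-1 un II-2×II-1: GG|Gg
G/III-2 un II-2×II-1: GG|Gg
G/III-3 un II-2×II-1: GG|Gg
G/III-4 un II-4×II-3: GG|Gg
G/III-5 un II-4×II-3: GG|Gg
⇒ G over [I-1,I-2,II-1,II-2,II-3,II-4,III-1,III-2,III-3,III-4,III-5]: 306 consistent
U/I-1 un ·: UU|Uu
U/I-2 ? ·: UU|Uu|uu
U/II-1 un I-1×I-2: UU|Uu
U/II-2 un ·: UU|Uu
U/II-3 un I-1×I-2: UU|Uu
U/II-4 ? ·: UU|Uu|uu
U/III-1 ? II-2×II-1: UU|Uu|uu
U/III-2 ? II-2×II-1: UU|Uu|uu
U/III-3 un II-2×II-1: UU|Uu
U/III-4 un II-4×II-3: UU|Uu
U/III-5 un II-4×II-3: UU|Uu
⇒ U over [I-1,I-2,II-1,II-2,II-3,II-4,III-1,III-2,III-3,III-4,III-5]: 2097 consistent

II-1 ∈ {Gg UU, Gg Uu}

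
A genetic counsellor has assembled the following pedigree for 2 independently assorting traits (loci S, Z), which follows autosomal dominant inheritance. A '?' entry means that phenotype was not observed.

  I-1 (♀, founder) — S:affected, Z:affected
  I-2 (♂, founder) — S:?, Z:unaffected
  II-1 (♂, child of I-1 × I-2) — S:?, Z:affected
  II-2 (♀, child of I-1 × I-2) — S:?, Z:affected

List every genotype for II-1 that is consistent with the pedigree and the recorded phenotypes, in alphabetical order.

S/I-1 aff ·: Ss|SS
S/I-2 ? ·: ss|Ss|SS
S/II-1 ? I-1×I-2: ss|Ss|SS
S/II-2 ? I-1×I-2: ss|Ss|SS
⇒ S over [I-1,I-2,II-1,II-2]: 23 consistent
Z/I-1 aff ·: Zz|ZZ
Z/I-2 un ·: zz
Z/II-1 aff I-1×I-2: Zz
Z/II-2 aff I-1×I-2: Zz
⇒ Z over [I-1,I-2,II-1,II-2]: 2 consistent

II-1 ∈ {SS Zz, Ss Zz, ss Zz}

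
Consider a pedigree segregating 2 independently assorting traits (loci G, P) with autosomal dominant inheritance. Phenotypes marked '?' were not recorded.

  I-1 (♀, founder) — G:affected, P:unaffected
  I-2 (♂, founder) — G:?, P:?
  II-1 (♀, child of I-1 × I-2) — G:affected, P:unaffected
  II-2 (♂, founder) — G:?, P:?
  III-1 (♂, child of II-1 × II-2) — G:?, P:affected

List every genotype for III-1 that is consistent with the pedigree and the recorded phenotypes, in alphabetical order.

G/I-1 aff ·: Gg|GG
G/I-2 ? ·: gg|Gg|GG
G/II-1 aff I-1×I-2: Gg|GG
G/II-2 ? ·: gg|Gg|GG
G/III-1 ? II-1×II-2: gg|Gg|GG
⇒ G over [I-1,I-2,II-1,II-2,III-1]: 51 consistent
P/I-1 un ·: pp
P/I-2 ? ·: pp|Pp
P/II-1 un I-1×I-2: pp
P/II-2 ? ·: Pp|PP
P/III-1 aff II-1×II-2: Pp
⇒ P over [I-1,I-2,II-1,II-2,III-1]: 4 consistent

III-1 ∈ {GG Pp, Gg Pp, gg Pp}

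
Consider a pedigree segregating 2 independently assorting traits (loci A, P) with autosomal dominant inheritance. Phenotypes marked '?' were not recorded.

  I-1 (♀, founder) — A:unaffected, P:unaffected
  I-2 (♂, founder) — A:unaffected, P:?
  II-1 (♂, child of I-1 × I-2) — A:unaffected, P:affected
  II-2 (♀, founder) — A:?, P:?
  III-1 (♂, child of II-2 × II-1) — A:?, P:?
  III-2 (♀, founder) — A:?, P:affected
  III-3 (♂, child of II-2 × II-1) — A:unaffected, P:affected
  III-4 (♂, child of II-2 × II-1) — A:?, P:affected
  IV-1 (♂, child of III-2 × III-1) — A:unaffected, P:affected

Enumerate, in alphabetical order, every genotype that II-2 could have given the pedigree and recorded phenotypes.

II-2 ∈ {Aa PP, Aa Pp, Aa pp, aa PP, aa Pp, aa pp}

A/I-1 un ·: aa
A/I-2 un ·: aa
A/II-1 un I-1×I-2: aa
A/II-2 ? ·: aa|Aa
A/III-1 ? II-2×II-1: aa|Aa
A/III-2 ? ·: aa|Aa
A/III-3 un II-2×II-1: aa
A/III-4 ? II-2×II-1: aa|Aa
A/IV-1 un III-2×III-1: aa
⇒ A over [I-1,I-2,II-1,II-2,III-1,III-2,III-3,III-4,IV-1]: 10 consistent
P/I-1 un ·: pp
P/I-2 ? ·: Pp|PP
P/II-1 aff I-1×I-2: Pp
P/II-2 ? ·: pp|Pp|PP
P/III-1 ? II-2×II-1: pp|Pp|PP
P/III-2 aff ·: Pp|PP
P/III-3 aff II-2×II-1: Pp|PP
P/III-4 aff II-2×II-1: Pp|PP
P/IV-1 aff III-2×III-1: Pp|PP
⇒ P over [I-1,I-2,II-1,II-2,III-1,III-2,III-3,III-4,IV-1]: 140 consistent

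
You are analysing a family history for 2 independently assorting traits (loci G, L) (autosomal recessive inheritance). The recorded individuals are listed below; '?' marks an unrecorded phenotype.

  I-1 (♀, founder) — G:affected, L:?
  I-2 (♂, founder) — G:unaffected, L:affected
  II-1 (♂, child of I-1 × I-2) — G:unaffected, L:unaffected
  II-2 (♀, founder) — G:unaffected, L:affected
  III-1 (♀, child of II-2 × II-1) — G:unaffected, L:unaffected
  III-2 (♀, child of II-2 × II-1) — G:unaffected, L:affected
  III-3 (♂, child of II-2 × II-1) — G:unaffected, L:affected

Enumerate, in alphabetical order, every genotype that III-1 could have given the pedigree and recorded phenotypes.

G/I-1 aff ·: gg
G/I-2 un ·: GG|Gg
G/II-1 un I-1×I-2: Gg
G/II-2 un ·: GG|Gg
G/III-1 un II-2×II-1: GG|Gg
G/III-2 un II-2×II-1: GG|Gg
G/III-3 un II-2×II-1: GG|Gg
⇒ G over [I-1,I-2,II-1,II-2,III-1,III-2,III-3]: 32 consistent
L/I-1 ? ·: LL|Ll
L/I-2 aff ·: ll
L/II-1 un I-1×I-2: Ll
L/II-2 aff ·: ll
L/III-1 un II-2×II-1: Ll
L/III-2 aff II-2×II-1: ll
L/III-3 aff II-2×II-1: ll
⇒ L over [I-1,I-2,II-1,II-2,III-1,III-2,III-3]: 2 consistent

III-1 ∈ {GG Ll, Gg Ll}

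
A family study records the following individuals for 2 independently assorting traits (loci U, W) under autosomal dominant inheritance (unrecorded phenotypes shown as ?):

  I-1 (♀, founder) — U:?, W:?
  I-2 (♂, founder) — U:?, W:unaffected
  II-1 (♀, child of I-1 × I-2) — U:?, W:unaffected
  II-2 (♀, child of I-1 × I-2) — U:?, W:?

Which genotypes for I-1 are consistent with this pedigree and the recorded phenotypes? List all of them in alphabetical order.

I-1 ∈ {UU Ww, UU ww, Uu Ww, Uu ww, uu Ww, uu ww}

U/I-1 ? ·: uu|Uu|UU
U/I-2 ? ·: uu|Uu|UU
U/II-1 ? I-1×I-2: uu|Uu|UU
U/II-2 ? I-1×I-2: uu|Uu|UU
⇒ U over [I-1,I-2,II-1,II-2]: 29 consistent
W/I-1 ? ·: ww|Ww
W/I-2 un ·: ww
W/II-1 un I-1×I-2: ww
W/II-2 ? I-1×I-2: ww|Ww
⇒ W over [I-1,I-2,II-1,II-2]: 3 consistent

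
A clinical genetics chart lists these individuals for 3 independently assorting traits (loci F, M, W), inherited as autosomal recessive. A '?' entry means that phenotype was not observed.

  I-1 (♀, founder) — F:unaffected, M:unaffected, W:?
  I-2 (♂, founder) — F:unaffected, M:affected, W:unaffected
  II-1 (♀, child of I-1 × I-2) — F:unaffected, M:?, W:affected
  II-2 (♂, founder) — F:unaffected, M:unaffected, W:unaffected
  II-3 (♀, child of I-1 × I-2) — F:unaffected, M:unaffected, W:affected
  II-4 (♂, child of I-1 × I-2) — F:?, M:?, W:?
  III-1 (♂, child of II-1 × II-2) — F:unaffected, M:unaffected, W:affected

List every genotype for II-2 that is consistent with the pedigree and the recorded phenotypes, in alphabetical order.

II-2 ∈ {FF MM Ww, FF Mm Ww, Ff MM Ww, Ff Mm Ww}

F/I-1 un ·: FF|Ff
F/I-2 un ·: FF|Ff
F/II-1 un I-1×I-2: FF|Ff
F/II-2 un ·: FF|Ff
F/II-3 un I-1×I-2: FF|Ff
F/II-4 ? I-1×I-2: FF|Ff|ff
F/III-1 un II-1×II-2: FF|Ff
⇒ F over [I-1,I-2,II-1,II-2,II-3,II-4,III-1]: 101 consistent
M/I-1 un ·: MM|Mm
M/I-2 aff ·: mm
M/II-1 ? I-1×I-2: Mm|mm
M/II-2 un ·: MM|Mm
M/II-3 un I-1×I-2: Mm
M/II-4 ? I-1×I-2: Mm|mm
M/III-1 un II-1×II-2: MM|Mm
⇒ M over [I-1,I-2,II-1,II-2,II-3,II-4,III-1]: 16 consistent
W/I-1 ? ·: Ww|ww
W/I-2 un ·: Ww
W/II-1 aff I-1×I-2: ww
W/II-2 un ·: Ww
W/II-3 aff I-1×I-2: ww
W/II-4 ? I-1×I-2: WW|Ww|ww
W/III-1 aff II-1×II-2: ww
⇒ W over [I-1,I-2,II-1,II-2,II-3,II-4,III-1]: 5 consistent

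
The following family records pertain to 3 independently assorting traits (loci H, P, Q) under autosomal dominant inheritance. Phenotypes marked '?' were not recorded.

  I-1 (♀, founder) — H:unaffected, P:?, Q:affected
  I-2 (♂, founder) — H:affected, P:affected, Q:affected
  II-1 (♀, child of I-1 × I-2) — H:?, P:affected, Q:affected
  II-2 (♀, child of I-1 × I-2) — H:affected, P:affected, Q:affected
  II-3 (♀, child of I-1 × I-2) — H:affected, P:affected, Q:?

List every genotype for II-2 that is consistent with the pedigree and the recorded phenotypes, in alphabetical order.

II-2 ∈ {Hh PP QQ, Hh PP Qq, Hh Pp QQ, Hh Pp Qq}

H/I-1 un ·: hh
H/I-2 aff ·: Hh|HH
H/II-1 ? I-1×I-2: hh|Hh
H/II-2 aff I-1×I-2: Hh
H/II-3 aff I-1×I-2: Hh
⇒ H over [I-1,I-2,II-1,II-2,II-3]: 3 consistent
P/I-1 ? ·: pp|Pp|PP
P/I-2 aff ·: Pp|PP
P/II-1 aff I-1×I-2: Pp|PP
P/II-2 aff I-1×I-2: Pp|PP
P/II-3 aff I-1×I-2: Pp|PP
⇒ P over [I-1,I-2,II-1,II-2,II-3]: 27 consistent
Q/I-1 aff ·: Qq|QQ
Q/I-2 aff ·: Qq|QQ
Q/II-1 aff I-1×I-2: Qq|QQ
Q/II-2 aff I-1×I-2: Qq|QQ
Q/II-3 ? I-1×I-2: qq|Qq|QQ
⇒ Q over [I-1,I-2,II-1,II-2,II-3]: 29 consistent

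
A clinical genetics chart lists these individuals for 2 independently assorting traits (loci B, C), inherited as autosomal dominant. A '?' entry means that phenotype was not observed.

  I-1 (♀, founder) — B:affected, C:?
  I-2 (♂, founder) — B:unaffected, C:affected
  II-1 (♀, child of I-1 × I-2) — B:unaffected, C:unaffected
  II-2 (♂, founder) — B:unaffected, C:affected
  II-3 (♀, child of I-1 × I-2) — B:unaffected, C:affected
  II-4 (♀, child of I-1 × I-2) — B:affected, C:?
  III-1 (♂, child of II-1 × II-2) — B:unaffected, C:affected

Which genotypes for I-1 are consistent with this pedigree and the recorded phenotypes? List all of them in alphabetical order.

I-1 ∈ {Bb Cc, Bb cc}

B/I-1 aff ·: Bb
B/I-2 un ·: bb
B/II-1 un I-1×I-2: bb
B/II-2 un ·: bb
B/II-3 un I-1×I-2: bb
B/II-4 aff I-1×I-2: Bb
B/III-1 un II-1×II-2: bb
⇒ B over [I-1,I-2,II-1,II-2,II-3,II-4,III-1]: 1 consistent
C/I-1 ? ·: cc|Cc
C/I-2 aff ·: Cc
C/II-1 un I-1×I-2: cc
C/II-2 aff ·: Cc|CC
C/II-3 aff I-1×I-2: Cc|CC
C/II-4 ? I-1×I-2: cc|Cc|CC
C/III-1 aff II-1×II-2: Cc
⇒ C over [I-1,I-2,II-1,II-2,II-3,II-4,III-1]: 16 consistent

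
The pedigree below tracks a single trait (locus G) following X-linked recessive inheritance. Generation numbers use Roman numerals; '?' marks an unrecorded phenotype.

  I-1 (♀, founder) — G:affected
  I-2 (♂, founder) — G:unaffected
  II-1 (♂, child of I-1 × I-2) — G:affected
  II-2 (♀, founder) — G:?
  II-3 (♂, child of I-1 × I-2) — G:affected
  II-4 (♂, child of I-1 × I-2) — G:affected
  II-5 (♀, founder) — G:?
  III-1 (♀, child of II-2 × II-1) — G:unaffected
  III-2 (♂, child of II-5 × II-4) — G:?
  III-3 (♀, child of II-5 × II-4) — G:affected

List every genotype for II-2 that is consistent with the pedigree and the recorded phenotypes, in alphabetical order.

II-2 ∈ {X^GX^G, X^GX^g}

G/I-1 aff ·: X^gX^g
G/I-2 un ·: X^GY
G/II-1 aff I-1×I-2: X^gY
G/II-2 ? ·: X^GX^G|X^GX^g
G/II-3 aff I-1×I-2: X^gY
G/II-4 aff I-1×I-2: X^gY
G/II-5 ? ·: X^GX^g|X^gX^g
G/III-1 un II-2×II-1: X^GX^g
G/III-2 ? II-5×II-4: X^GY|X^gY
G/III-3 aff II-5×II-4: X^gX^g
⇒ G over [I-1,I-2,II-1,II-2,II-3,II-4,II-5,III-1,III-2,III-3]: 6 consistent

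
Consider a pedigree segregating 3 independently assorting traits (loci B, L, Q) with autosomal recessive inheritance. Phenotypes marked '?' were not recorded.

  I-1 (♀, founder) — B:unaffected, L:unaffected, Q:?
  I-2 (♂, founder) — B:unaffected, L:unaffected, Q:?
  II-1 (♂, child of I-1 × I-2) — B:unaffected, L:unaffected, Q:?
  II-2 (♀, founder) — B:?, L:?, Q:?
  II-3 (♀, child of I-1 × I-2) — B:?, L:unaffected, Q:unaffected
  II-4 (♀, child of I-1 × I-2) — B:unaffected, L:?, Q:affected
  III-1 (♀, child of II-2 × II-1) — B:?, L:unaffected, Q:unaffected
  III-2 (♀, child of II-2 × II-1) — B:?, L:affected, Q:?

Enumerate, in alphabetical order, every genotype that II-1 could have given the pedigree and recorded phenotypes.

B/I-1 un ·: BB|Bb
B/I-2 un ·: BB|Bb
B/II-1 un I-1×I-2: BB|Bb
B/II-2 ? ·: BB|Bb|bb
B/II-3 ? I-1×I-2: BB|Bb|bb
B/II-4 un I-1×I-2: BB|Bb
B/III-1 ? II-2×II-1: BB|Bb|bb
B/III-2 ? II-2×II-1: BB|Bb|bb
⇒ B over [I-1,I-2,II-1,II-2,II-3,II-4,III-1,III-2]: 328 consistent
L/I-1 un ·: LL|Ll
L/I-2 un ·: LL|Ll
L/II-1 un I-1×I-2: Ll
L/II-2 ? ·: Ll|ll
L/II-3 un I-1×I-2: LL|Ll
L/II-4 ? I-1×I-2: LL|Ll|ll
L/III-1 un II-2×II-1: LL|Ll
L/III-2 aff II-2×II-1: ll
⇒ L over [I-1,I-2,II-1,II-2,II-3,II-4,III-1,III-2]: 42 consistent
Q/I-1 ? ·: Qq|qq
Q/I-2 ? ·: Qq|qq
Q/II-1 ? I-1×I-2: QQ|Qq|qq
Q/II-2 ? ·: QQ|Qq|qq
Q/II-3 un I-1×I-2: QQ|Qq
Q/II-4 aff I-1×I-2: qq
Q/III-1 un II-2×II-1: QQ|Qq
Q/III-2 ? II-2×II-1: QQ|Qq|qq
⇒ Q over [I-1,I-2,II-1,II-2,II-3,II-4,III-1,III-2]: 72 consistent

II-1 ∈ {BB Ll QQ, BB Ll Qq, BB Ll qq, Bb Ll QQ, Bb Ll Qq, Bb Ll qq}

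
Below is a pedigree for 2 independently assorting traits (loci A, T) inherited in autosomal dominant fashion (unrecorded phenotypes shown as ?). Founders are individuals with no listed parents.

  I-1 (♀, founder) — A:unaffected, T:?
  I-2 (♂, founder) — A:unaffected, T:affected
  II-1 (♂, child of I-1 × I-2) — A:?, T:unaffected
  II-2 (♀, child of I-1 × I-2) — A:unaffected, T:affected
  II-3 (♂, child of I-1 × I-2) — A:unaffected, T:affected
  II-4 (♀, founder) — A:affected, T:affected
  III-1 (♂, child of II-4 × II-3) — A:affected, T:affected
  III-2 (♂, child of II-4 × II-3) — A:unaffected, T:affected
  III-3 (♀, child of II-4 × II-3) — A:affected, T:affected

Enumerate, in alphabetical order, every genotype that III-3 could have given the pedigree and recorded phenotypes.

III-3 ∈ {Aa TT, Aa Tt}

A/I-1 un ·: aa
A/I-2 un ·: aa
A/II-1 ? I-1×I-2: aa
A/II-2 un I-1×I-2: aa
A/II-3 un I-1×I-2: aa
A/II-4 aff ·: Aa
A/III-1 aff II-4×II-3: Aa
A/III-2 un II-4×II-3: aa
A/III-3 aff II-4×II-3: Aa
⇒ A over [I-1,I-2,II-1,II-2,II-3,II-4,III-1,III-2,III-3]: 1 consistent
T/I-1 ? ·: tt|Tt
T/I-2 aff ·: Tt
T/II-1 un I-1×I-2: tt
T/II-2 aff I-1×I-2: Tt|TT
T/II-3 aff I-1×I-2: Tt|TT
T/II-4 aff ·: Tt|TT
T/III-1 aff II-4×II-3: Tt|TT
T/III-2 aff II-4×II-3: Tt|TT
T/III-3 aff II-4×II-3: Tt|TT
⇒ T over [I-1,I-2,II-1,II-2,II-3,II-4,III-1,III-2,III-3]: 66 consistent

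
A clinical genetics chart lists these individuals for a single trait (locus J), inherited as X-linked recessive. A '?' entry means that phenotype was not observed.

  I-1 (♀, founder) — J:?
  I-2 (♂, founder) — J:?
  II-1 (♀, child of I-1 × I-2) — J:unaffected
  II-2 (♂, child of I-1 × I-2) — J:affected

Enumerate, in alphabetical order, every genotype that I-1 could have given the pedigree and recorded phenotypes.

I-1 ∈ {X^JX^j, X^jX^j}

J/I-1 ? ·: X^JX^j|X^jX^j
J/I-2 ? ·: X^JY|X^jY
J/II-1 un I-1×I-2: X^JX^J|X^JX^j
J/II-2 aff I-1×I-2: X^jY
⇒ J over [I-1,I-2,II-1,II-2]: 4 consistent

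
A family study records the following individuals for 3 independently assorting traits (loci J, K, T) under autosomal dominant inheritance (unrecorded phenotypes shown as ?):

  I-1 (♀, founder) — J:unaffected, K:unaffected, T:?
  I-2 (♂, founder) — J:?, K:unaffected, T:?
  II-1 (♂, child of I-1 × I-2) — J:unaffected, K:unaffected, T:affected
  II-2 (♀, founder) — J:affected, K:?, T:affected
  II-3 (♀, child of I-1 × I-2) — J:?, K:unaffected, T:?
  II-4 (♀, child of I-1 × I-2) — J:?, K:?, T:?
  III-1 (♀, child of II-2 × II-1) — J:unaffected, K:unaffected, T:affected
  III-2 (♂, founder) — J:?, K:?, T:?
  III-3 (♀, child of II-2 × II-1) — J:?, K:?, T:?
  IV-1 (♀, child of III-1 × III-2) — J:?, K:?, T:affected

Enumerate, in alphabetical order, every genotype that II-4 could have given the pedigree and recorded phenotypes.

J/I-1 un ·: jj
J/I-2 ? ·: jj|Jj
J/II-1 un I-1×I-2: jj
J/II-2 aff ·: Jj
J/II-3 ? I-1×I-2: jj|Jj
J/II-4 ? I-1×I-2: jj|Jj
J/III-1 un II-2×II-1: jj
J/III-2 ? ·: jj|Jj|JJ
J/III-3 ? II-2×II-1: jj|Jj
J/IV-1 ? III-1×III-2: jj|Jj
⇒ J over [I-1,I-2,II-1,II-2,II-3,II-4,III-1,III-2,III-3,IV-1]: 40 consistent
K/I-1 un ·: kk
K/I-2 un ·: kk
K/II-1 un I-1×I-2: kk
K/II-2 ? ·: kk|Kk
K/II-3 un I-1×I-2: kk
K/II-4 ? I-1×I-2: kk
K/III-1 un II-2×II-1: kk
K/III-2 ? ·: kk|Kk|KK
K/III-3 ? II-2×II-1: kk|Kk
K/IV-1 ? III-1×III-2: kk|Kk
⇒ K over [I-1,I-2,II-1,II-2,II-3,II-4,III-1,III-2,III-3,IV-1]: 12 consistent
T/I-1 ? ·: tt|Tt|TT
T/I-2 ? ·: tt|Tt|TT
T/II-1 aff I-1×I-2: Tt|TT
T/II-2 aff ·: Tt|TT
T/II-3 ? I-1×I-2: tt|Tt|TT
T/II-4 ? I-1×I-2: tt|Tt|TT
T/III-1 aff II-2×II-1: Tt|TT
T/III-2 ? ·: tt|Tt|TT
T/III-3 ? II-2×II-1: tt|Tt|TT
T/IV-1 aff III-1×III-2: Tt|TT
⇒ T over [I-1,I-2,II-1,II-2,II-3,II-4,III-1,III-2,III-3,IV-1]: 1611 consistent

II-4 ∈ {Jj kk TT, Jj kk Tt, Jj kk tt, jj kk TT, jj kk Tt, jj kk tt}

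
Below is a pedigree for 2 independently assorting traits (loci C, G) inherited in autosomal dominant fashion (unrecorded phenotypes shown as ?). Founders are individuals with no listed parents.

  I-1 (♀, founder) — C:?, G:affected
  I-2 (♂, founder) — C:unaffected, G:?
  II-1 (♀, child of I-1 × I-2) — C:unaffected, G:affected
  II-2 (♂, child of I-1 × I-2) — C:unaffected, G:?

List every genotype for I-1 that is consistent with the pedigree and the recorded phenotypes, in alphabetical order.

C/I-1 ? ·: cc|Cc
C/I-2 un ·: cc
C/II-1 un I-1×I-2: cc
C/II-2 un I-1×I-2: cc
⇒ C over [I-1,I-2,II-1,II-2]: 2 consistent
G/I-1 aff ·: Gg|GG
G/I-2 ? ·: gg|Gg|GG
G/II-1 aff I-1×I-2: Gg|GG
G/II-2 ? I-1×I-2: gg|Gg|GG
⇒ G over [I-1,I-2,II-1,II-2]: 18 consistent

I-1 ∈ {Cc GG, Cc Gg, cc GG, cc Gg}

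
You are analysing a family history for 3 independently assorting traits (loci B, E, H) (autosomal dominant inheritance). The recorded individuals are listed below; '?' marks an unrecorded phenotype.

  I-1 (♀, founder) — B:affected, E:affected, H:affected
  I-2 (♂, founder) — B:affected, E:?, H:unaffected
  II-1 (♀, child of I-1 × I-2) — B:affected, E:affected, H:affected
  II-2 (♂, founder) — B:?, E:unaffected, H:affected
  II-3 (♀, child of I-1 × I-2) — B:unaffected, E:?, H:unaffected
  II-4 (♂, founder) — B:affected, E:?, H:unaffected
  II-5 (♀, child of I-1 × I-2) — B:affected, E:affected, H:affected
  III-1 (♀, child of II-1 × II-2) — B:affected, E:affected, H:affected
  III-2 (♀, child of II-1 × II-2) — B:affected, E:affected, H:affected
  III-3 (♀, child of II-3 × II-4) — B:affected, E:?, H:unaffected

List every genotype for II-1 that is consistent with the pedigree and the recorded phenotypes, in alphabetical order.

B/I-1 aff ·: Bb
B/I-2 aff ·: Bb
B/II-1 aff I-1×I-2: Bb|BB
B/II-2 ? ·: bb|Bb|BB
B/II-3 un I-1×I-2: bb
B/II-4 aff ·: Bb|BB
B/II-5 aff I-1×I-2: Bb|BB
B/III-1 aff II-1×II-2: Bb|BB
B/III-2 aff II-1×II-2: Bb|BB
B/III-3 aff II-3×II-4: Bb
⇒ B over [I-1,I-2,II-1,II-2,II-3,II-4,II-5,III-1,III-2,III-3]: 60 consistent
E/I-1 aff ·: Ee|EE
E/I-2 ? ·: ee|Ee|EE
E/II-1 aff I-1×I-2: Ee|EE
E/II-2 un ·: ee
E/II-3 ? I-1×I-2: ee|Ee|EE
E/II-4 ? ·: ee|Ee|EE
E/II-5 aff I-1×I-2: Ee|EE
E/III-1 aff II-1×II-2: Ee
E/III-2 aff II-1×II-2: Ee
E/III-3 ? II-3×II-4: ee|Ee|EE
⇒ E over [I-1,I-2,II-1,II-2,II-3,II-4,II-5,III-1,III-2,III-3]: 170 consistent
H/I-1 aff ·: Hh
H/I-2 un ·: hh
H/II-1 aff I-1×I-2: Hh
H/II-2 aff ·: Hh|HH
H/II-3 un I-1×I-2: hh
H/II-4 un ·: hh
H/II-5 aff I-1×I-2: Hh
H/III-1 aff II-1×II-2: Hh|HH
H/III-2 aff II-1×II-2: Hh|HH
H/III-3 un II-3×II-4: hh
⇒ H over [I-1,I-2,II-1,II-2,II-3,II-4,II-5,III-1,III-2,III-3]: 8 consistent

II-1 ∈ {BB EE Hh, BB Ee Hh, Bb EE Hh, Bb Ee Hh}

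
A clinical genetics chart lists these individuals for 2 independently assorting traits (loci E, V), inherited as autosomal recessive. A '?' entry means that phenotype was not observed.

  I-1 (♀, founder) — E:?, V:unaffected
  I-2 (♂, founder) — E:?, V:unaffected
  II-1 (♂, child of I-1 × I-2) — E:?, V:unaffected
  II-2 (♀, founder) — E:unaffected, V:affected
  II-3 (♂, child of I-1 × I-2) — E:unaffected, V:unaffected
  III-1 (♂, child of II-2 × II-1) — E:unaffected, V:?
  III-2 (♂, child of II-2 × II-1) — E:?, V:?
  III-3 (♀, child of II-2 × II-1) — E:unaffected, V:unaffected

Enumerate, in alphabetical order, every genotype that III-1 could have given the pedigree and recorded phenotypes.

III-1 ∈ {EE Vv, EE vv, Ee Vv, Ee vv}

E/I-1 ? ·: EE|Ee|ee
E/I-2 ? ·: EE|Ee|ee
E/II-1 ? I-1×I-2: EE|Ee|ee
E/II-2 un ·: EE|Ee
E/II-3 un I-1×I-2: EE|Ee
E/III-1 un II-2×II-1: EE|Ee
E/III-2 ? II-2×II-1: EE|Ee|ee
E/III-3 un II-2×II-1: EE|Ee
⇒ E over [I-1,I-2,II-1,II-2,II-3,III-1,III-2,III-3]: 275 consistent
V/I-1 un ·: VV|Vv
V/I-2 un ·: VV|Vv
V/II-1 un I-1×I-2: VV|Vv
V/II-2 aff ·: vv
V/II-3 un I-1×I-2: VV|Vv
V/III-1 ? II-2×II-1: Vv|vv
V/III-2 ? II-2×II-1: Vv|vv
V/III-3 un II-2×II-1: Vv
⇒ V over [I-1,I-2,II-1,II-2,II-3,III-1,III-2,III-3]: 31 consistent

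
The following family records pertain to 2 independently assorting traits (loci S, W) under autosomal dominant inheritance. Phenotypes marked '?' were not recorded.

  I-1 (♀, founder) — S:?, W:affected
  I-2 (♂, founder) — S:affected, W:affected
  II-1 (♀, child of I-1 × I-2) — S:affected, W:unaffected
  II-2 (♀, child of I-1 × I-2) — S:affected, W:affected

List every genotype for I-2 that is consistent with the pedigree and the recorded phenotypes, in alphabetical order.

I-2 ∈ {SS Ww, Ss Ww}

S/I-1 ? ·: ss|Ss|SS
S/I-2 aff ·: Ss|SS
S/II-1 aff I-1×I-2: Ss|SS
S/II-2 aff I-1×I-2: Ss|SS
⇒ S over [I-1,I-2,II-1,II-2]: 15 consistent
W/I-1 aff ·: Ww
W/I-2 aff ·: Ww
W/II-1 un I-1×I-2: ww
W/II-2 aff I-1×I-2: Ww|WW
⇒ W over [I-1,I-2,II-1,II-2]: 2 consistent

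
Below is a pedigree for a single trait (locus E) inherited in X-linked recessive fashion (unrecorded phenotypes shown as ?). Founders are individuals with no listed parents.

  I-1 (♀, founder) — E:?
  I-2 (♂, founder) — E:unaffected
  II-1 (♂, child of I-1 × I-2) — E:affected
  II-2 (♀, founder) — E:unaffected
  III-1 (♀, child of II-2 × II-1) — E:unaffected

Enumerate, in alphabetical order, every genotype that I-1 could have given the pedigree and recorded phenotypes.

I-1 ∈ {X^EX^e, X^eX^e}

E/I-1 ? ·: X^EX^e|X^eX^e
E/I-2 un ·: X^EY
E/II-1 aff I-1×I-2: X^eY
E/II-2 un ·: X^EX^E|X^EX^e
E/III-1 un II-2×II-1: X^EX^e
⇒ E over [I-1,I-2,II-1,II-2,III-1]: 4 consistent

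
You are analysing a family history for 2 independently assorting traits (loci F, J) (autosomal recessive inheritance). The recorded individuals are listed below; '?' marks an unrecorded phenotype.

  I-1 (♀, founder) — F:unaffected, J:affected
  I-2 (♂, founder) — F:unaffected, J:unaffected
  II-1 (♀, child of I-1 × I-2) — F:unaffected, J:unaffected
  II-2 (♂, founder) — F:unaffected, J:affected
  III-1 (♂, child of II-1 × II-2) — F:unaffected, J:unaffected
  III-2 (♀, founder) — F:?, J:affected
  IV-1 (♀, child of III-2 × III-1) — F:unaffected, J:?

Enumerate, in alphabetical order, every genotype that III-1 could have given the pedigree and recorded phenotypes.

F/I-1 un ·: FF|Ff
F/I-2 un ·: FF|Ff
F/II-1 un I-1×I-2: FF|Ff
F/II-2 un ·: FF|Ff
F/III-1 un II-1×II-2: FF|Ff
F/III-2 ? ·: FF|Ff|ff
F/IV-1 un III-2×III-1: FF|Ff
⇒ F over [I-1,I-2,II-1,II-2,III-1,III-2,IV-1]: 106 consistent
J/I-1 aff ·: jj
J/I-2 un ·: JJ|Jj
J/II-1 un I-1×I-2: Jj
J/II-2 aff ·: jj
J/III-1 un II-1×II-2: Jj
J/III-2 aff ·: jj
J/IV-1 ? III-2×III-1: Jj|jj
⇒ J over [I-1,I-2,II-1,II-2,III-1,III-2,IV-1]: 4 consistent

III-1 ∈ {FF Jj, Ff Jj}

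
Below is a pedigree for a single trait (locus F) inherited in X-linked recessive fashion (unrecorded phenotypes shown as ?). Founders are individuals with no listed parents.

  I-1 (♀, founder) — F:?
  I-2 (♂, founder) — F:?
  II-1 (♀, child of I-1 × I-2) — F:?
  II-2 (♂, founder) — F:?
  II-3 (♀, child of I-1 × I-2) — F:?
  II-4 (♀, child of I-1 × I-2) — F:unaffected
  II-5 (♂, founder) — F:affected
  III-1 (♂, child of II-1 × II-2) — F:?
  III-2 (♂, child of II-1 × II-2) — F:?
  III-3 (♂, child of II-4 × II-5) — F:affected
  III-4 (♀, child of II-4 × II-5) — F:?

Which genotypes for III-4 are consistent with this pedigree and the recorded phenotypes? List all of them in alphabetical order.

III-4 ∈ {X^FX^f, X^fX^f}

F/I-1 ? ·: X^FX^F|X^FX^f|X^fX^f
F/I-2 ? ·: X^FY|X^fY
F/II-1 ? I-1×I-2: X^FX^F|X^FX^f|X^fX^f
F/II-2 ? ·: X^FY|X^fY
F/II-3 ? I-1×I-2: X^FX^F|X^FX^f|X^fX^f
F/II-4 un I-1×I-2: X^FX^f
F/II-5 aff ·: X^fY
F/III-1 ? II-1×II-2: X^FY|X^fY
F/III-2 ? II-1×II-2: X^FY|X^fY
F/III-3 aff II-4×II-5: X^fY
F/III-4 ? II-4×II-5: X^FX^f|X^fX^f
⇒ F over [I-1,I-2,II-1,II-2,II-3,II-4,II-5,III-1,III-2,III-3,III-4]: 112 consistent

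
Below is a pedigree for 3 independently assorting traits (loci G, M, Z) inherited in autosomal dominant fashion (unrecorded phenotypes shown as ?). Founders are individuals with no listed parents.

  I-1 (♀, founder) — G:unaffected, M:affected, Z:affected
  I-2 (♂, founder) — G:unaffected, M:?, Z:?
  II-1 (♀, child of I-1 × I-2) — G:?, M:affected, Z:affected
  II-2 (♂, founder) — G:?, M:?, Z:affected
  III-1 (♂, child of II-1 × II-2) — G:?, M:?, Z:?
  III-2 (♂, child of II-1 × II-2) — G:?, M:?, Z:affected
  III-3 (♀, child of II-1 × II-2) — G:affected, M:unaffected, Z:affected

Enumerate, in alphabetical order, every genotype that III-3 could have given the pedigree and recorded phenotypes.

G/I-1 un ·: gg
G/I-2 un ·: gg
G/II-1 ? I-1×I-2: gg
G/II-2 ? ·: Gg|GG
G/III-1 ? II-1×II-2: gg|Gg
G/III-2 ? II-1×II-2: gg|Gg
G/III-3 aff II-1×II-2: Gg
⇒ G over [I-1,I-2,II-1,II-2,III-1,III-2,III-3]: 5 consistent
M/I-1 aff ·: Mm|MM
M/I-2 ? ·: mm|Mm|MM
M/II-1 aff I-1×I-2: Mm
M/II-2 ? ·: mm|Mm
M/III-1 ? II-1×II-2: mm|Mm|MM
M/III-2 ? II-1×II-2: mm|Mm|MM
M/III-3 un II-1×II-2: mm
⇒ M over [I-1,I-2,II-1,II-2,III-1,III-2,III-3]: 65 consistent
Z/I-1 aff ·: Zz|ZZ
Z/I-2 ? ·: zz|Zz|ZZ
Z/II-1 aff I-1×I-2: Zz|ZZ
Z/II-2 aff ·: Zz|ZZ
Z/III-1 ? II-1×II-2: zz|Zz|ZZ
Z/III-2 aff II-1×II-2: Zz|ZZ
Z/III-3 aff II-1×II-2: Zz|ZZ
⇒ Z over [I-1,I-2,II-1,II-2,III-1,III-2,III-3]: 136 consistent

III-3 ∈ {Gg mm ZZ, Gg mm Zz}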